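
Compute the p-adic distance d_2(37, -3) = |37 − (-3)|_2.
d_2(37, -3) = 1/8

Step 1 — x − y = 37 − (-3) = 40. Step 2 — v_2(40) = 3 (factor: 40 = (2^3 · 5); the sign does not affect v_p). Step 3 — |x − y|_2 = 2^{-3} = 1/8.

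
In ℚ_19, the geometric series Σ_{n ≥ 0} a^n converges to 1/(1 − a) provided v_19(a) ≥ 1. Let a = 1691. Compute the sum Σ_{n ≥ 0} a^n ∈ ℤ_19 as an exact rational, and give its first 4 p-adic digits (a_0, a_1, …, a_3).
Σ a^n = 1/(1 − a) = -1/1690;  first 4 digits = (1, 13, 2, 11)

v_19(a) = 1 ≥ 1, so the series converges in ℤ_19 to 1/(1 − a) = 1/(1 − 1691) = -1/1690. Expand this rational in ℤ_19: compute digits iteratively via d_i = x_i mod 19, x_{i+1} = (x_i − d_i)/19. The first 4 digits are (1, 13, 2, 11).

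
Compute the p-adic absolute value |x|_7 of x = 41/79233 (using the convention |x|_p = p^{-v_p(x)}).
|41/79233|_7 = 2401

Step 1 — compute v_7(x) by factoring powers of 7 out of the numerator and denominator: v_7(41/79233) = -4. Step 2 — apply |x|_p = p^{-v_p(x)} = 7^{4} = 2401.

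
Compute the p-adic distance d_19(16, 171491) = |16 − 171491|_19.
d_19(16, 171491) = 1/6859

Step 1 — x − y = 16 − 171491 = -171475. Step 2 — v_19(-171475) = 3 (factor: -171475 = −(19^3 · 25); the sign does not affect v_p). Step 3 — |x − y|_19 = 19^{-3} = 1/6859.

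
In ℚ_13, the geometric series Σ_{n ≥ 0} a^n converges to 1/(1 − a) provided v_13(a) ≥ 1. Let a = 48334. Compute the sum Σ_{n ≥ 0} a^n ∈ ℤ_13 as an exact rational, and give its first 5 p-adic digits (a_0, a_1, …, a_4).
Σ a^n = 1/(1 − a) = -1/48333;  first 5 digits = (1, 0, 0, 9, 1)

v_13(a) = 3 ≥ 1, so the series converges in ℤ_13 to 1/(1 − a) = 1/(1 − 48334) = -1/48333. Expand this rational in ℤ_13: compute digits iteratively via d_i = x_i mod 13, x_{i+1} = (x_i − d_i)/13. The first 5 digits are (1, 0, 0, 9, 1).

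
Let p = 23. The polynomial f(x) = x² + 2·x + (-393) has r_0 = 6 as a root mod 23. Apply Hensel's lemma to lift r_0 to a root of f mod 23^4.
r_3 = 213331 (mod 279841)

Hensel: r_{i+1} = r_i − f(r_i)·(f′(r_i))^{-1} mod 23^{i+2}, f′(x) = 2x + 2. Iterate:
  r_0 = 6 (mod 23)
  r_1 = 144 (mod 529)
  r_2 = 6492 (mod 12167)
  r_3 = 213331 (mod 279841)
Final: r = 213331 satisfies f(r) ≡ 0 mod 23^4.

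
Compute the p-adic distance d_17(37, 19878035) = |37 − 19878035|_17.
d_17(37, 19878035) = 1/1419857

Step 1 — x − y = 37 − 19878035 = -19877998. Step 2 — v_17(-19877998) = 5 (factor: -19877998 = −(17^5 · 14); the sign does not affect v_p). Step 3 — |x − y|_17 = 17^{-5} = 1/1419857.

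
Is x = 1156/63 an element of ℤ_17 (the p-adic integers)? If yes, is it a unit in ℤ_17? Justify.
x ∈ ℤ_17 but not a unit; v_17(x) = 2 > 0

ℤ_17 = {x ∈ ℚ_17 : v_17(x) ≥ 0} and ℤ_17^× = {x ∈ ℤ_17 : v_17(x) = 0}. Here v_17(1156/63) = v_17(num) − v_17(den) = 2; compare against these criteria.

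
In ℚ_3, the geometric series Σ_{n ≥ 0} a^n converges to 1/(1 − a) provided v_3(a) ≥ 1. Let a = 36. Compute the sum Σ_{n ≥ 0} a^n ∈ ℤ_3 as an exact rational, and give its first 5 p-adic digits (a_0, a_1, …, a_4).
Σ a^n = 1/(1 − a) = -1/35;  first 5 digits = (1, 0, 1, 1, 1)

v_3(a) = 2 ≥ 1, so the series converges in ℤ_3 to 1/(1 − a) = 1/(1 − 36) = -1/35. Expand this rational in ℤ_3: compute digits iteratively via d_i = x_i mod 3, x_{i+1} = (x_i − d_i)/3. The first 5 digits are (1, 0, 1, 1, 1).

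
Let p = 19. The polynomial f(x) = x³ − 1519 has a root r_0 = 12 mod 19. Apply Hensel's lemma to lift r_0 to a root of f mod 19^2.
r_1 = 126 (mod 361)

Hensel: r_{i+1} = r_i − f(r_i)/f′(r_i) mod 19^{i+2}, where f′(x) = 3x². Iterate:
  r_0 = 12 (mod 19)
  r_1 = 126 (mod 361)
Final: r = 126 with f(r) ≡ 0 mod 19^2.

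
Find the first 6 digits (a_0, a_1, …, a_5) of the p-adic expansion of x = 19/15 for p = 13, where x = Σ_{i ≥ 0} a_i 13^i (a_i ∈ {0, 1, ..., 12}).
(a_0, …, a_5) = (3, 12, 6, 9, 1, 12)

v_13(19/15) = 0 (numerator and denominator both coprime to 13), so x ∈ ℤ_13^×. Compute digits iteratively via a_i = x_i mod 13, x_{i+1} = (x_i − a_i)/13, with x_0 = x:
  x_0 = 19/15;  a_0 = 3;  x_1 = (x_0 − 3)/13 = -2/15
  x_1 = -2/15;  a_1 = 12;  x_2 = (x_1 − 12)/13 = -14/15
  x_2 = -14/15;  a_2 = 6;  x_3 = (x_2 − 6)/13 = -8/15
  x_3 = -8/15;  a_3 = 9;  x_4 = (x_3 − 9)/13 = -11/15
  x_4 = -11/15;  a_4 = 1;  x_5 = (x_4 − 1)/13 = -2/15
  x_5 = -2/15;  a_5 = 12;  x_6 = (x_5 − 12)/13 = -14/15
Digits: (3, 12, 6, 9, 1, 12).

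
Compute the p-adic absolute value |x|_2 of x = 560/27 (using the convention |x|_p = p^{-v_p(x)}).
|560/27|_2 = 1/16

Step 1 — compute v_2(x) by factoring powers of 2 out of the numerator and denominator: v_2(560/27) = 4. Step 2 — apply |x|_p = p^{-v_p(x)} = 2^{-4} = 1/16.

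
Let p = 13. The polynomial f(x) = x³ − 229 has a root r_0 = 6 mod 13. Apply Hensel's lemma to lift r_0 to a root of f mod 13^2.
r_1 = 136 (mod 169)

Hensel: r_{i+1} = r_i − f(r_i)/f′(r_i) mod 13^{i+2}, where f′(x) = 3x². Iterate:
  r_0 = 6 (mod 13)
  r_1 = 136 (mod 169)
Final: r = 136 with f(r) ≡ 0 mod 13^2.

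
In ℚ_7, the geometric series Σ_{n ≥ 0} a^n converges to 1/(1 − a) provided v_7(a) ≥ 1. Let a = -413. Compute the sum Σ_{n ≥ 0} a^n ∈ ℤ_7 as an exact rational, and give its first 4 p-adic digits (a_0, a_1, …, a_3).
Σ a^n = 1/(1 − a) = 1/414;  first 4 digits = (1, 4, 0, 0)

v_7(a) = 1 ≥ 1, so the series converges in ℤ_7 to 1/(1 − a) = 1/(1 − (-413)) = 1/414. Expand this rational in ℤ_7: compute digits iteratively via d_i = x_i mod 7, x_{i+1} = (x_i − d_i)/7. The first 4 digits are (1, 4, 0, 0).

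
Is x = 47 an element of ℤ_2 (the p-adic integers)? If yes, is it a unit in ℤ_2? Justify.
x ∈ ℤ_2^× (unit); v_2(x) = 0

ℤ_2 = {x ∈ ℚ_2 : v_2(x) ≥ 0} and ℤ_2^× = {x ∈ ℤ_2 : v_2(x) = 0}. Here v_2(47) = v_2(num) − v_2(den) = 0; compare against these criteria.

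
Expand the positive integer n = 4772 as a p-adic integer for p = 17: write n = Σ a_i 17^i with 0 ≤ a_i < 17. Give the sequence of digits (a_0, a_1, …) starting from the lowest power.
(a_0, a_1, …) = (12, 8, 16)

Repeated division by 17 gives the digits low-to-high: 4772 = 12 + 8·17^1 + 16·17^2. Digit sequence: (12, 8, 16).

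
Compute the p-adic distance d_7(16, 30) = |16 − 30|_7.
d_7(16, 30) = 1/7

Step 1 — x − y = 16 − 30 = -14. Step 2 — v_7(-14) = 1 (factor: -14 = −(7^1 · 2); the sign does not affect v_p). Step 3 — |x − y|_7 = 7^{-1} = 1/7.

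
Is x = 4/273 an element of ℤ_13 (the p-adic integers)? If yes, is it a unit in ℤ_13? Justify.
x ∉ ℤ_13 (v_13(x) = -1 < 0)

ℤ_13 = {x ∈ ℚ_13 : v_13(x) ≥ 0} and ℤ_13^× = {x ∈ ℤ_13 : v_13(x) = 0}. Here v_13(4/273) = v_13(num) − v_13(den) = -1; compare against these criteria.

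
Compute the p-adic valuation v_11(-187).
v_11(-187) = 1

v_11(n) is the largest exponent k such that 11^k divides n. Factor out: -187 = -11^1 · 17. (Sign doesn't affect v_p.) So v_11(-187) = 1.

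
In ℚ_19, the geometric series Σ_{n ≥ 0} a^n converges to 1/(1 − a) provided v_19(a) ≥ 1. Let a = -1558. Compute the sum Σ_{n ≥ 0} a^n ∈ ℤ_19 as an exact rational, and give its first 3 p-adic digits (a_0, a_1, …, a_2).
Σ a^n = 1/(1 − a) = 1/1559;  first 3 digits = (1, 13, 12)

v_19(a) = 1 ≥ 1, so the series converges in ℤ_19 to 1/(1 − a) = 1/(1 − (-1558)) = 1/1559. Expand this rational in ℤ_19: compute digits iteratively via d_i = x_i mod 19, x_{i+1} = (x_i − d_i)/19. The first 3 digits are (1, 13, 12).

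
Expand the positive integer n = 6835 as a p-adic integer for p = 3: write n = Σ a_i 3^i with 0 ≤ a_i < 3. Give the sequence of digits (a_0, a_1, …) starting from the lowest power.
(a_0, a_1, …) = (1, 1, 0, 1, 0, 1, 0, 0, 1)

Repeated division by 3 gives the digits low-to-high: 6835 = 1 + 1·3^1 + 1·3^3 + 1·3^5 + 1·3^8. Digit sequence: (1, 1, 0, 1, 0, 1, 0, 0, 1).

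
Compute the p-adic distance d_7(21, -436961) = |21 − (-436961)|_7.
d_7(21, -436961) = 1/16807

Step 1 — x − y = 21 − (-436961) = 436982. Step 2 — v_7(436982) = 5 (factor: 436982 = (7^5 · 26); the sign does not affect v_p). Step 3 — |x − y|_7 = 7^{-5} = 1/16807.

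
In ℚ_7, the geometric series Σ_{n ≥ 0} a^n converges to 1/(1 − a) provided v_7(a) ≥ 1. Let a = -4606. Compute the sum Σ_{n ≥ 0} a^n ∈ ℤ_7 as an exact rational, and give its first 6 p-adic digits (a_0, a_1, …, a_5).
Σ a^n = 1/(1 − a) = 1/4607;  first 6 digits = (1, 0, 4, 0, 0, 2)

v_7(a) = 2 ≥ 1, so the series converges in ℤ_7 to 1/(1 − a) = 1/(1 − (-4606)) = 1/4607. Expand this rational in ℤ_7: compute digits iteratively via d_i = x_i mod 7, x_{i+1} = (x_i − d_i)/7. The first 6 digits are (1, 0, 4, 0, 0, 2).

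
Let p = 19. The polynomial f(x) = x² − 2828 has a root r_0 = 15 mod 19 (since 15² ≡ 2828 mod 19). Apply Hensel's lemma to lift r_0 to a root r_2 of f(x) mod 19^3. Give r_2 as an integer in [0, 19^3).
r_2 = 4157 (mod 6859)

Hensel's recurrence: r_{i+1} = r_i − f(r_i)·(f′(r_i))^{-1} mod 19^{i+2}, with f′(x) = 2x. Iterate:
  r_0 = 15 (mod 19)
  r_1 = 186 (mod 361)
  r_2 = 4157 (mod 6859)
Final: r_2 = 4157, and one checks f(r_2) ≡ 0 mod 19^3.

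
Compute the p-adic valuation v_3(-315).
v_3(-315) = 2

v_3(n) is the largest exponent k such that 3^k divides n. Factor out: -315 = -3^2 · 35. (Sign doesn't affect v_p.) So v_3(-315) = 2.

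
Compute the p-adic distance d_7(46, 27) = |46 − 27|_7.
d_7(46, 27) = 1

Step 1 — x − y = 46 − 27 = 19. Step 2 — v_7(19) = 0 (factor: 19 = (7^0 · 19); the sign does not affect v_p). Step 3 — |x − y|_7 = 7^{0} = 1.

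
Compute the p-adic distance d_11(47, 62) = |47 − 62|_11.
d_11(47, 62) = 1

Step 1 — x − y = 47 − 62 = -15. Step 2 — v_11(-15) = 0 (factor: -15 = −(11^0 · 15); the sign does not affect v_p). Step 3 — |x − y|_11 = 11^{0} = 1.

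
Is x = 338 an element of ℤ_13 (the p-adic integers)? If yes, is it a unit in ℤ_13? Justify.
x ∈ ℤ_13 but not a unit; v_13(x) = 2 > 0

ℤ_13 = {x ∈ ℚ_13 : v_13(x) ≥ 0} and ℤ_13^× = {x ∈ ℤ_13 : v_13(x) = 0}. Here v_13(338) = v_13(num) − v_13(den) = 2; compare against these criteria.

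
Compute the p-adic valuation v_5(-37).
v_5(-37) = 0

v_5(n) is the largest exponent k such that 5^k divides n. Factor out: -37 = -5^0 · 37. (Sign doesn't affect v_p.) So v_5(-37) = 0.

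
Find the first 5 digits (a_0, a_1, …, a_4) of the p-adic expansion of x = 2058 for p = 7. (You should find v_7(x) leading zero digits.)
(a_0, …, a_4) = (0, 0, 0, 6, 0)

v_7(2058) = 3, so a_0 = ... = a_2 = 0. Factor out: x = 7^3 · u with u = 6 a unit in ℤ_7. Expand u iteratively via a_{v+i} = u_i mod 7, u_{i+1} = (u_i − a_{v+i})/7:
  u_0 = 6;  a_3 = 6;  u_1 = (u_0 − 6)/7 = 0
  u_1 = 0;  a_4 = 0;  u_2 = (u_1 − 0)/7 = 0
Digits: (0, 0, 0, 6, 0).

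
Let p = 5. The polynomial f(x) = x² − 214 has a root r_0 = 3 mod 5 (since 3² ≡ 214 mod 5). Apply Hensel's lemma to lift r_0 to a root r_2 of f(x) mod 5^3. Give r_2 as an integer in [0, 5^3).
r_2 = 33 (mod 125)

Hensel's recurrence: r_{i+1} = r_i − f(r_i)·(f′(r_i))^{-1} mod 5^{i+2}, with f′(x) = 2x. Iterate:
  r_0 = 3 (mod 5)
  r_1 = 8 (mod 25)
  r_2 = 33 (mod 125)
Final: r_2 = 33, and one checks f(r_2) ≡ 0 mod 5^3.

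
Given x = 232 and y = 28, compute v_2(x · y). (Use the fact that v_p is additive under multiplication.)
v_2(6496) = 5

v_p(x) = 3 (factor: 232 = 2^3 · 29); v_p(y) = 2 (factor: 28 = 2^2 · 7). Additivity: v_p(xy) = v_p(x) + v_p(y) = 3 + 2 = 5. (Direct check: xy = 6496 = 2^5 · (203).)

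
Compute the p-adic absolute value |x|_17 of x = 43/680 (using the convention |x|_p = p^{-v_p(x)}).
|43/680|_17 = 17

Step 1 — compute v_17(x) by factoring powers of 17 out of the numerator and denominator: v_17(43/680) = -1. Step 2 — apply |x|_p = p^{-v_p(x)} = 17^{1} = 17.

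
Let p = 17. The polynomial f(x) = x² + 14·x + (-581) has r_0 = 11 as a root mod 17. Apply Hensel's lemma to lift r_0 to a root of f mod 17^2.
r_1 = 164 (mod 289)

Hensel: r_{i+1} = r_i − f(r_i)·(f′(r_i))^{-1} mod 17^{i+2}, f′(x) = 2x + 14. Iterate:
  r_0 = 11 (mod 17)
  r_1 = 164 (mod 289)
Final: r = 164 satisfies f(r) ≡ 0 mod 17^2.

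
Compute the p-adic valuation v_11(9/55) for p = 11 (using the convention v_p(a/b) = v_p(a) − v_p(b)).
v_11(9/55) = -1

Factor powers of 11 from the numerator and denominator of the reduced fraction: 9 = 11^0 · 9 and 55 = 11^1 · 5. Apply v_p(a/b) = v_p(a) − v_p(b): v_11(9/55) = 0 − 1 = -1.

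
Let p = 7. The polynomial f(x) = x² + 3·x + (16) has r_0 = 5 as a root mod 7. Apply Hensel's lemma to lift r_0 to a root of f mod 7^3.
r_2 = 208 (mod 343)

Hensel: r_{i+1} = r_i − f(r_i)·(f′(r_i))^{-1} mod 7^{i+2}, f′(x) = 2x + 3. Iterate:
  r_0 = 5 (mod 7)
  r_1 = 12 (mod 49)
  r_2 = 208 (mod 343)
Final: r = 208 satisfies f(r) ≡ 0 mod 7^3.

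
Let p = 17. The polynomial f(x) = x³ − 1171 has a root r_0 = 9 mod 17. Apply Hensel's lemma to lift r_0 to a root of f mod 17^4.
r_3 = 39806 (mod 83521)

Hensel: r_{i+1} = r_i − f(r_i)/f′(r_i) mod 17^{i+2}, where f′(x) = 3x². Iterate:
  r_0 = 9 (mod 17)
  r_1 = 213 (mod 289)
  r_2 = 502 (mod 4913)
  r_3 = 39806 (mod 83521)
Final: r = 39806 with f(r) ≡ 0 mod 17^4.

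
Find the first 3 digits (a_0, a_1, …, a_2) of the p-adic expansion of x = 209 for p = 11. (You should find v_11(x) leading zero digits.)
(a_0, …, a_2) = (0, 8, 1)

v_11(209) = 1, so a_0 = ... = a_0 = 0. Factor out: x = 11^1 · u with u = 19 a unit in ℤ_11. Expand u iteratively via a_{v+i} = u_i mod 11, u_{i+1} = (u_i − a_{v+i})/11:
  u_0 = 19;  a_1 = 8;  u_1 = (u_0 − 8)/11 = 1
  u_1 = 1;  a_2 = 1;  u_2 = (u_1 − 1)/11 = 0
Digits: (0, 8, 1).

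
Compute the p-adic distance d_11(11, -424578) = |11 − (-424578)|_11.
d_11(11, -424578) = 1/14641

Step 1 — x − y = 11 − (-424578) = 424589. Step 2 — v_11(424589) = 4 (factor: 424589 = (11^4 · 29); the sign does not affect v_p). Step 3 — |x − y|_11 = 11^{-4} = 1/14641.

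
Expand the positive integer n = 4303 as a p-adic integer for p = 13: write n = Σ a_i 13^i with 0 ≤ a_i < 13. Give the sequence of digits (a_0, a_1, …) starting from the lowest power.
(a_0, a_1, …) = (0, 6, 12, 1)

Repeated division by 13 gives the digits low-to-high: 4303 = 6·13^1 + 12·13^2 + 1·13^3. Digit sequence: (0, 6, 12, 1).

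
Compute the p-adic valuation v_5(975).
v_5(975) = 2

v_5(n) is the largest exponent k such that 5^k divides n. Factor out: 975 = 5^2 · 39. (Sign doesn't affect v_p.) So v_5(975) = 2.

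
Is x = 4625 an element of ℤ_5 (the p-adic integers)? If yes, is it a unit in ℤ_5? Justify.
x ∈ ℤ_5 but not a unit; v_5(x) = 3 > 0

ℤ_5 = {x ∈ ℚ_5 : v_5(x) ≥ 0} and ℤ_5^× = {x ∈ ℤ_5 : v_5(x) = 0}. Here v_5(4625) = v_5(num) − v_5(den) = 3; compare against these criteria.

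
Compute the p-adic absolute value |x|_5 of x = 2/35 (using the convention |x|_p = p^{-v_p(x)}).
|2/35|_5 = 5

Step 1 — compute v_5(x) by factoring powers of 5 out of the numerator and denominator: v_5(2/35) = -1. Step 2 — apply |x|_p = p^{-v_p(x)} = 5^{1} = 5.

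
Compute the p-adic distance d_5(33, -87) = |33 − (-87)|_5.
d_5(33, -87) = 1/5

Step 1 — x − y = 33 − (-87) = 120. Step 2 — v_5(120) = 1 (factor: 120 = (5^1 · 24); the sign does not affect v_p). Step 3 — |x − y|_5 = 5^{-1} = 1/5.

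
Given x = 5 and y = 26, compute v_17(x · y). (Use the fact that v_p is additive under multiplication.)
v_17(130) = 0

v_p(x) = 0 (factor: 5 = 17^0 · 5); v_p(y) = 0 (factor: 26 = 17^0 · 26). Additivity: v_p(xy) = v_p(x) + v_p(y) = 0 + 0 = 0. (Direct check: xy = 130 = 17^0 · (130).)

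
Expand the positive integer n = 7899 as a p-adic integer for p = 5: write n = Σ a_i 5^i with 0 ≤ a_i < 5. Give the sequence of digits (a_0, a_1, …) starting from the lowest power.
(a_0, a_1, …) = (4, 4, 0, 3, 2, 2)

Repeated division by 5 gives the digits low-to-high: 7899 = 4 + 4·5^1 + 3·5^3 + 2·5^4 + 2·5^5. Digit sequence: (4, 4, 0, 3, 2, 2).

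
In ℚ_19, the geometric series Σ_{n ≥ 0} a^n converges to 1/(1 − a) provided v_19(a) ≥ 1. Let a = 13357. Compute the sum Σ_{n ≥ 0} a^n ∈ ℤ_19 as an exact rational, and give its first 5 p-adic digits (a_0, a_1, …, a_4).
Σ a^n = 1/(1 − a) = -1/13356;  first 5 digits = (1, 0, 18, 1, 1)

v_19(a) = 2 ≥ 1, so the series converges in ℤ_19 to 1/(1 − a) = 1/(1 − 13357) = -1/13356. Expand this rational in ℤ_19: compute digits iteratively via d_i = x_i mod 19, x_{i+1} = (x_i − d_i)/19. The first 5 digits are (1, 0, 18, 1, 1).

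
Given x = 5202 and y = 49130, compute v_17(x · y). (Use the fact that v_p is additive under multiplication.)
v_17(255574260) = 5

v_p(x) = 2 (factor: 5202 = 17^2 · 18); v_p(y) = 3 (factor: 49130 = 17^3 · 10). Additivity: v_p(xy) = v_p(x) + v_p(y) = 2 + 3 = 5. (Direct check: xy = 255574260 = 17^5 · (180).)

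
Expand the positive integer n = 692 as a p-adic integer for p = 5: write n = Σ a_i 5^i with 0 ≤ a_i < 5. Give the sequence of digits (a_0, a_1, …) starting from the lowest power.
(a_0, a_1, …) = (2, 3, 2, 0, 1)

Repeated division by 5 gives the digits low-to-high: 692 = 2 + 3·5^1 + 2·5^2 + 1·5^4. Digit sequence: (2, 3, 2, 0, 1).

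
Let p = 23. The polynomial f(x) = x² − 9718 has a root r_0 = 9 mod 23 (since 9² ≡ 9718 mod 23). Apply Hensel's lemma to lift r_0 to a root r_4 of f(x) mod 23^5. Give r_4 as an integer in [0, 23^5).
r_4 = 1618726 (mod 6436343)

Hensel's recurrence: r_{i+1} = r_i − f(r_i)·(f′(r_i))^{-1} mod 23^{i+2}, with f′(x) = 2x. Iterate:
  r_0 = 9 (mod 23)
  r_1 = 515 (mod 529)
  r_2 = 515 (mod 12167)
  r_3 = 219521 (mod 279841)
  r_4 = 1618726 (mod 6436343)
Final: r_4 = 1618726, and one checks f(r_4) ≡ 0 mod 23^5.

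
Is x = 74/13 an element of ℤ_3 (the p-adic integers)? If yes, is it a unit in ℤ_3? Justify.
x ∈ ℤ_3^× (unit); v_3(x) = 0

ℤ_3 = {x ∈ ℚ_3 : v_3(x) ≥ 0} and ℤ_3^× = {x ∈ ℤ_3 : v_3(x) = 0}. Here v_3(74/13) = v_3(num) − v_3(den) = 0; compare against these criteria.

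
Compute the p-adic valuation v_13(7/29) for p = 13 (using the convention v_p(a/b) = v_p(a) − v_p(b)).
v_13(7/29) = 0

Factor powers of 13 from the numerator and denominator of the reduced fraction: 7 = 13^0 · 7 and 29 = 13^0 · 29. Apply v_p(a/b) = v_p(a) − v_p(b): v_13(7/29) = 0 − 0 = 0.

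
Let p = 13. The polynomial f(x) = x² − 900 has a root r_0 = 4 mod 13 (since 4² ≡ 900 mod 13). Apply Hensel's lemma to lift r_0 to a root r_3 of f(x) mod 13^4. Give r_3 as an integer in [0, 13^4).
r_3 = 30 (mod 28561)

Hensel's recurrence: r_{i+1} = r_i − f(r_i)·(f′(r_i))^{-1} mod 13^{i+2}, with f′(x) = 2x. Iterate:
  r_0 = 4 (mod 13)
  r_1 = 30 (mod 169)
  r_2 = 30 (mod 2197)
  r_3 = 30 (mod 28561)
Final: r_3 = 30, and one checks f(r_3) ≡ 0 mod 13^4.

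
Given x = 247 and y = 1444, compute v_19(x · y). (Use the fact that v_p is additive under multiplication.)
v_19(356668) = 3

v_p(x) = 1 (factor: 247 = 19^1 · 13); v_p(y) = 2 (factor: 1444 = 19^2 · 4). Additivity: v_p(xy) = v_p(x) + v_p(y) = 1 + 2 = 3. (Direct check: xy = 356668 = 19^3 · (52).)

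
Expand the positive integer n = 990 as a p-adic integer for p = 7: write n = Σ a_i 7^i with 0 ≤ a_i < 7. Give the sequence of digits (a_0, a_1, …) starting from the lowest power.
(a_0, a_1, …) = (3, 1, 6, 2)

Repeated division by 7 gives the digits low-to-high: 990 = 3 + 1·7^1 + 6·7^2 + 2·7^3. Digit sequence: (3, 1, 6, 2).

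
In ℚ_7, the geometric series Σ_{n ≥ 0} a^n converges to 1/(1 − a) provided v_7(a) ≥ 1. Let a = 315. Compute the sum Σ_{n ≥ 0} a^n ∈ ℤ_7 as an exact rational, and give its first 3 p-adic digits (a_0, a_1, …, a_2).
Σ a^n = 1/(1 − a) = -1/314;  first 3 digits = (1, 3, 1)

v_7(a) = 1 ≥ 1, so the series converges in ℤ_7 to 1/(1 − a) = 1/(1 − 315) = -1/314. Expand this rational in ℤ_7: compute digits iteratively via d_i = x_i mod 7, x_{i+1} = (x_i − d_i)/7. The first 3 digits are (1, 3, 1).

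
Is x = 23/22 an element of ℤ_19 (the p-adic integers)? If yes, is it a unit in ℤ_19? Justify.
x ∈ ℤ_19^× (unit); v_19(x) = 0

ℤ_19 = {x ∈ ℚ_19 : v_19(x) ≥ 0} and ℤ_19^× = {x ∈ ℤ_19 : v_19(x) = 0}. Here v_19(23/22) = v_19(num) − v_19(den) = 0; compare against these criteria.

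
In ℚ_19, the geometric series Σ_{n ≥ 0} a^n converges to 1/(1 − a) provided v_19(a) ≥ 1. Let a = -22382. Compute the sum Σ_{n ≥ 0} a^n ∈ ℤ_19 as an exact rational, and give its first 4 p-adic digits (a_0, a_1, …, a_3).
Σ a^n = 1/(1 − a) = 1/22383;  first 4 digits = (1, 0, 14, 15)

v_19(a) = 2 ≥ 1, so the series converges in ℤ_19 to 1/(1 − a) = 1/(1 − (-22382)) = 1/22383. Expand this rational in ℤ_19: compute digits iteratively via d_i = x_i mod 19, x_{i+1} = (x_i − d_i)/19. The first 4 digits are (1, 0, 14, 15).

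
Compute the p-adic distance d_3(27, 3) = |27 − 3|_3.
d_3(27, 3) = 1/3

Step 1 — x − y = 27 − 3 = 24. Step 2 — v_3(24) = 1 (factor: 24 = (3^1 · 8); the sign does not affect v_p). Step 3 — |x − y|_3 = 3^{-1} = 1/3.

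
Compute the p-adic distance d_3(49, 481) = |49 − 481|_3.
d_3(49, 481) = 1/27

Step 1 — x − y = 49 − 481 = -432. Step 2 — v_3(-432) = 3 (factor: -432 = −(3^3 · 16); the sign does not affect v_p). Step 3 — |x − y|_3 = 3^{-3} = 1/27.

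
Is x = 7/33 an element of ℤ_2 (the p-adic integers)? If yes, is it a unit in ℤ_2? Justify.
x ∈ ℤ_2^× (unit); v_2(x) = 0

ℤ_2 = {x ∈ ℚ_2 : v_2(x) ≥ 0} and ℤ_2^× = {x ∈ ℤ_2 : v_2(x) = 0}. Here v_2(7/33) = v_2(num) − v_2(den) = 0; compare against these criteria.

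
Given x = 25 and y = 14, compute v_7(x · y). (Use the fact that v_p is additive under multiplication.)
v_7(350) = 1

v_p(x) = 0 (factor: 25 = 7^0 · 25); v_p(y) = 1 (factor: 14 = 7^1 · 2). Additivity: v_p(xy) = v_p(x) + v_p(y) = 0 + 1 = 1. (Direct check: xy = 350 = 7^1 · (50).)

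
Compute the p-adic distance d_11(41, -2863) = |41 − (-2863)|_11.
d_11(41, -2863) = 1/121

Step 1 — x − y = 41 − (-2863) = 2904. Step 2 — v_11(2904) = 2 (factor: 2904 = (11^2 · 24); the sign does not affect v_p). Step 3 — |x − y|_11 = 11^{-2} = 1/121.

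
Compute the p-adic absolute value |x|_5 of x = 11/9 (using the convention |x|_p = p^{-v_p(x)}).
|11/9|_5 = 1

Step 1 — compute v_5(x) by factoring powers of 5 out of the numerator and denominator: v_5(11/9) = 0. Step 2 — apply |x|_p = p^{-v_p(x)} = 5^{0} = 1.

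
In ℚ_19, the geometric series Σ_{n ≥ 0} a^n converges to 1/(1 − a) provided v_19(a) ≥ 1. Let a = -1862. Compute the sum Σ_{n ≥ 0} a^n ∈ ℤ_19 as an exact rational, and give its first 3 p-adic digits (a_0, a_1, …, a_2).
Σ a^n = 1/(1 − a) = 1/1863;  first 3 digits = (1, 16, 3)

v_19(a) = 1 ≥ 1, so the series converges in ℤ_19 to 1/(1 − a) = 1/(1 − (-1862)) = 1/1863. Expand this rational in ℤ_19: compute digits iteratively via d_i = x_i mod 19, x_{i+1} = (x_i − d_i)/19. The first 3 digits are (1, 16, 3).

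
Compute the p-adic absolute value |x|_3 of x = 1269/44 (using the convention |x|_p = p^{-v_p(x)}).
|1269/44|_3 = 1/27

Step 1 — compute v_3(x) by factoring powers of 3 out of the numerator and denominator: v_3(1269/44) = 3. Step 2 — apply |x|_p = p^{-v_p(x)} = 3^{-3} = 1/27.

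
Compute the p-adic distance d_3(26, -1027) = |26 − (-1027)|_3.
d_3(26, -1027) = 1/81

Step 1 — x − y = 26 − (-1027) = 1053. Step 2 — v_3(1053) = 4 (factor: 1053 = (3^4 · 13); the sign does not affect v_p). Step 3 — |x − y|_3 = 3^{-4} = 1/81.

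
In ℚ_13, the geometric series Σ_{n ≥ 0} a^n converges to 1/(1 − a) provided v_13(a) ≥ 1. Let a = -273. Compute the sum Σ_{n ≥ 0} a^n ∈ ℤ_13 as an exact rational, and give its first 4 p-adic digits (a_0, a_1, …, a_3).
Σ a^n = 1/(1 − a) = 1/274;  first 4 digits = (1, 5, 10, 2)

v_13(a) = 1 ≥ 1, so the series converges in ℤ_13 to 1/(1 − a) = 1/(1 − (-273)) = 1/274. Expand this rational in ℤ_13: compute digits iteratively via d_i = x_i mod 13, x_{i+1} = (x_i − d_i)/13. The first 4 digits are (1, 5, 10, 2).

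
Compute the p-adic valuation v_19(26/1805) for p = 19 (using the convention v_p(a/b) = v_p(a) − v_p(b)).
v_19(26/1805) = -2

Factor powers of 19 from the numerator and denominator of the reduced fraction: 26 = 19^0 · 26 and 1805 = 19^2 · 5. Apply v_p(a/b) = v_p(a) − v_p(b): v_19(26/1805) = 0 − 2 = -2.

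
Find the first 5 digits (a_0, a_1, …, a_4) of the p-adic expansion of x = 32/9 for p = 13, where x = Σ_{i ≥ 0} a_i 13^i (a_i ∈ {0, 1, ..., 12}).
(a_0, …, a_4) = (5, 10, 5, 1, 10)

v_13(32/9) = 0 (numerator and denominator both coprime to 13), so x ∈ ℤ_13^×. Compute digits iteratively via a_i = x_i mod 13, x_{i+1} = (x_i − a_i)/13, with x_0 = x:
  x_0 = 32/9;  a_0 = 5;  x_1 = (x_0 − 5)/13 = -1/9
  x_1 = -1/9;  a_1 = 10;  x_2 = (x_1 − 10)/13 = -7/9
  x_2 = -7/9;  a_2 = 5;  x_3 = (x_2 − 5)/13 = -4/9
  x_3 = -4/9;  a_3 = 1;  x_4 = (x_3 − 1)/13 = -1/9
  x_4 = -1/9;  a_4 = 10;  x_5 = (x_4 − 10)/13 = -7/9
Digits: (5, 10, 5, 1, 10).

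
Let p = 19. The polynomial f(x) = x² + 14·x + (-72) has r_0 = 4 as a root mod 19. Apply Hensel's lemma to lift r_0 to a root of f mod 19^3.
r_2 = 4 (mod 6859)

Hensel: r_{i+1} = r_i − f(r_i)·(f′(r_i))^{-1} mod 19^{i+2}, f′(x) = 2x + 14. Iterate:
  r_0 = 4 (mod 19)
  r_1 = 4 (mod 361)
  r_2 = 4 (mod 6859)
Final: r = 4 satisfies f(r) ≡ 0 mod 19^3.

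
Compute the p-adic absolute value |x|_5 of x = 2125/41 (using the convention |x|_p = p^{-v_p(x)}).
|2125/41|_5 = 1/125

Step 1 — compute v_5(x) by factoring powers of 5 out of the numerator and denominator: v_5(2125/41) = 3. Step 2 — apply |x|_p = p^{-v_p(x)} = 5^{-3} = 1/125.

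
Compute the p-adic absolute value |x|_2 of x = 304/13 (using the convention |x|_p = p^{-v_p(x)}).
|304/13|_2 = 1/16

Step 1 — compute v_2(x) by factoring powers of 2 out of the numerator and denominator: v_2(304/13) = 4. Step 2 — apply |x|_p = p^{-v_p(x)} = 2^{-4} = 1/16.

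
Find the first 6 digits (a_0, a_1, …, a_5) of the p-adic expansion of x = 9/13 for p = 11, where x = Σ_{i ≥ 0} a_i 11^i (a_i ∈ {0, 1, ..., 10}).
(a_0, …, a_5) = (10, 0, 5, 8, 6, 7)

v_11(9/13) = 0 (numerator and denominator both coprime to 11), so x ∈ ℤ_11^×. Compute digits iteratively via a_i = x_i mod 11, x_{i+1} = (x_i − a_i)/11, with x_0 = x:
  x_0 = 9/13;  a_0 = 10;  x_1 = (x_0 − 10)/11 = -11/13
  x_1 = -11/13;  a_1 = 0;  x_2 = (x_1 − 0)/11 = -1/13
  x_2 = -1/13;  a_2 = 5;  x_3 = (x_2 − 5)/11 = -6/13
  x_3 = -6/13;  a_3 = 8;  x_4 = (x_3 − 8)/11 = -10/13
  x_4 = -10/13;  a_4 = 6;  x_5 = (x_4 − 6)/11 = -8/13
  x_5 = -8/13;  a_5 = 7;  x_6 = (x_5 − 7)/11 = -9/13
Digits: (10, 0, 5, 8, 6, 7).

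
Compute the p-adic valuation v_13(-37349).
v_13(-37349) = 3

v_13(n) is the largest exponent k such that 13^k divides n. Factor out: -37349 = -13^3 · 17. (Sign doesn't affect v_p.) So v_13(-37349) = 3.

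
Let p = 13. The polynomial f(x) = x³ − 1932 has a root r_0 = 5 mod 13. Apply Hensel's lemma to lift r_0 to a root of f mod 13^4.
r_3 = 19908 (mod 28561)

Hensel: r_{i+1} = r_i − f(r_i)/f′(r_i) mod 13^{i+2}, where f′(x) = 3x². Iterate:
  r_0 = 5 (mod 13)
  r_1 = 135 (mod 169)
  r_2 = 135 (mod 2197)
  r_3 = 19908 (mod 28561)
Final: r = 19908 with f(r) ≡ 0 mod 13^4.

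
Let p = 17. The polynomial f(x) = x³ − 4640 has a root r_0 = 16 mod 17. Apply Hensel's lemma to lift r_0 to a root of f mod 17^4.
r_3 = 70906 (mod 83521)

Hensel: r_{i+1} = r_i − f(r_i)/f′(r_i) mod 17^{i+2}, where f′(x) = 3x². Iterate:
  r_0 = 16 (mod 17)
  r_1 = 101 (mod 289)
  r_2 = 2124 (mod 4913)
  r_3 = 70906 (mod 83521)
Final: r = 70906 with f(r) ≡ 0 mod 17^4.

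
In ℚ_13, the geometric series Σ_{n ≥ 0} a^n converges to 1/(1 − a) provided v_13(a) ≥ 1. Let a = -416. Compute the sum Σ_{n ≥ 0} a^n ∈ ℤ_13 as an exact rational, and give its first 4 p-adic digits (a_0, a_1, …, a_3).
Σ a^n = 1/(1 − a) = 1/417;  first 4 digits = (1, 7, 7, 5)

v_13(a) = 1 ≥ 1, so the series converges in ℤ_13 to 1/(1 − a) = 1/(1 − (-416)) = 1/417. Expand this rational in ℤ_13: compute digits iteratively via d_i = x_i mod 13, x_{i+1} = (x_i − d_i)/13. The first 4 digits are (1, 7, 7, 5).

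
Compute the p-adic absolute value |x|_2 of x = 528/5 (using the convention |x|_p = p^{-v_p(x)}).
|528/5|_2 = 1/16

Step 1 — compute v_2(x) by factoring powers of 2 out of the numerator and denominator: v_2(528/5) = 4. Step 2 — apply |x|_p = p^{-v_p(x)} = 2^{-4} = 1/16.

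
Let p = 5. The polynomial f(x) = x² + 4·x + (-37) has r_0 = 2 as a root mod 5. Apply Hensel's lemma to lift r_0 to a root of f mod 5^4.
r_3 = 552 (mod 625)

Hensel: r_{i+1} = r_i − f(r_i)·(f′(r_i))^{-1} mod 5^{i+2}, f′(x) = 2x + 4. Iterate:
  r_0 = 2 (mod 5)
  r_1 = 2 (mod 25)
  r_2 = 52 (mod 125)
  r_3 = 552 (mod 625)
Final: r = 552 satisfies f(r) ≡ 0 mod 5^4.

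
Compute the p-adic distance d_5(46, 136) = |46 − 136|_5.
d_5(46, 136) = 1/5

Step 1 — x − y = 46 − 136 = -90. Step 2 — v_5(-90) = 1 (factor: -90 = −(5^1 · 18); the sign does not affect v_p). Step 3 — |x − y|_5 = 5^{-1} = 1/5.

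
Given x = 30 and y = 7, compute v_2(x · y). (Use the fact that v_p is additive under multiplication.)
v_2(210) = 1

v_p(x) = 1 (factor: 30 = 2^1 · 15); v_p(y) = 0 (factor: 7 = 2^0 · 7). Additivity: v_p(xy) = v_p(x) + v_p(y) = 1 + 0 = 1. (Direct check: xy = 210 = 2^1 · (105).)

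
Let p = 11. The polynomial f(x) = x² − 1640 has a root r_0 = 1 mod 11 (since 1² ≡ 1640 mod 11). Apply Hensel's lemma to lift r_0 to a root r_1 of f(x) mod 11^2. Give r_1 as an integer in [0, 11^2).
r_1 = 34 (mod 121)

Hensel's recurrence: r_{i+1} = r_i − f(r_i)·(f′(r_i))^{-1} mod 11^{i+2}, with f′(x) = 2x. Iterate:
  r_0 = 1 (mod 11)
  r_1 = 34 (mod 121)
Final: r_1 = 34, and one checks f(r_1) ≡ 0 mod 11^2.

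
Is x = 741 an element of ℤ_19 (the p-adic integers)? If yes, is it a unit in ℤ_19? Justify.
x ∈ ℤ_19 but not a unit; v_19(x) = 1 > 0

ℤ_19 = {x ∈ ℚ_19 : v_19(x) ≥ 0} and ℤ_19^× = {x ∈ ℤ_19 : v_19(x) = 0}. Here v_19(741) = v_19(num) − v_19(den) = 1; compare against these criteria.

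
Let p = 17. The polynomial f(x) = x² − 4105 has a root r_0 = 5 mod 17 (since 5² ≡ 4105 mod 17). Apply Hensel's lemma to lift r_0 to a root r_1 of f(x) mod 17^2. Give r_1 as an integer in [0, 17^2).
r_1 = 124 (mod 289)

Hensel's recurrence: r_{i+1} = r_i − f(r_i)·(f′(r_i))^{-1} mod 17^{i+2}, with f′(x) = 2x. Iterate:
  r_0 = 5 (mod 17)
  r_1 = 124 (mod 289)
Final: r_1 = 124, and one checks f(r_1) ≡ 0 mod 17^2.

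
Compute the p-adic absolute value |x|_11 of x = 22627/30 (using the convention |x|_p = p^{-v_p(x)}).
|22627/30|_11 = 1/1331

Step 1 — compute v_11(x) by factoring powers of 11 out of the numerator and denominator: v_11(22627/30) = 3. Step 2 — apply |x|_p = p^{-v_p(x)} = 11^{-3} = 1/1331.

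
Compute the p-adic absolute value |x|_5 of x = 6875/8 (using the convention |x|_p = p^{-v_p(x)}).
|6875/8|_5 = 1/625

Step 1 — compute v_5(x) by factoring powers of 5 out of the numerator and denominator: v_5(6875/8) = 4. Step 2 — apply |x|_p = p^{-v_p(x)} = 5^{-4} = 1/625.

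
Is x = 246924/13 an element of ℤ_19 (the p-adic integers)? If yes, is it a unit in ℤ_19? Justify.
x ∈ ℤ_19 but not a unit; v_19(x) = 3 > 0

ℤ_19 = {x ∈ ℚ_19 : v_19(x) ≥ 0} and ℤ_19^× = {x ∈ ℤ_19 : v_19(x) = 0}. Here v_19(246924/13) = v_19(num) − v_19(den) = 3; compare against these criteria.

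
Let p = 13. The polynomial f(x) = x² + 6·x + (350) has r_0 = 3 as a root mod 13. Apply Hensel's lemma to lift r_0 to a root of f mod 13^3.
r_2 = 211 (mod 2197)

Hensel: r_{i+1} = r_i − f(r_i)·(f′(r_i))^{-1} mod 13^{i+2}, f′(x) = 2x + 6. Iterate:
  r_0 = 3 (mod 13)
  r_1 = 42 (mod 169)
  r_2 = 211 (mod 2197)
Final: r = 211 satisfies f(r) ≡ 0 mod 13^3.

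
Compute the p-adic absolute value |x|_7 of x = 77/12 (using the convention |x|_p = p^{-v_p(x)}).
|77/12|_7 = 1/7

Step 1 — compute v_7(x) by factoring powers of 7 out of the numerator and denominator: v_7(77/12) = 1. Step 2 — apply |x|_p = p^{-v_p(x)} = 7^{-1} = 1/7.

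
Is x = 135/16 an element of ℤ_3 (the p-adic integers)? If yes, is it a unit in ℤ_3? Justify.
x ∈ ℤ_3 but not a unit; v_3(x) = 3 > 0

ℤ_3 = {x ∈ ℚ_3 : v_3(x) ≥ 0} and ℤ_3^× = {x ∈ ℤ_3 : v_3(x) = 0}. Here v_3(135/16) = v_3(num) − v_3(den) = 3; compare against these criteria.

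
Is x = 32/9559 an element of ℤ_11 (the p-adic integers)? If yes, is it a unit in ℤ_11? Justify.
x ∉ ℤ_11 (v_11(x) = -2 < 0)

ℤ_11 = {x ∈ ℚ_11 : v_11(x) ≥ 0} and ℤ_11^× = {x ∈ ℤ_11 : v_11(x) = 0}. Here v_11(32/9559) = v_11(num) − v_11(den) = -2; compare against these criteria.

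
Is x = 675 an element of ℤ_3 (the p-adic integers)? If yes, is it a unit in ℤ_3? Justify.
x ∈ ℤ_3 but not a unit; v_3(x) = 3 > 0

ℤ_3 = {x ∈ ℚ_3 : v_3(x) ≥ 0} and ℤ_3^× = {x ∈ ℤ_3 : v_3(x) = 0}. Here v_3(675) = v_3(num) − v_3(den) = 3; compare against these criteria.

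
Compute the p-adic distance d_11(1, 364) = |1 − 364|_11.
d_11(1, 364) = 1/121

Step 1 — x − y = 1 − 364 = -363. Step 2 — v_11(-363) = 2 (factor: -363 = −(11^2 · 3); the sign does not affect v_p). Step 3 — |x − y|_11 = 11^{-2} = 1/121.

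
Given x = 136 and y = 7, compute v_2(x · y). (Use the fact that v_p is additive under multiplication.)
v_2(952) = 3

v_p(x) = 3 (factor: 136 = 2^3 · 17); v_p(y) = 0 (factor: 7 = 2^0 · 7). Additivity: v_p(xy) = v_p(x) + v_p(y) = 3 + 0 = 3. (Direct check: xy = 952 = 2^3 · (119).)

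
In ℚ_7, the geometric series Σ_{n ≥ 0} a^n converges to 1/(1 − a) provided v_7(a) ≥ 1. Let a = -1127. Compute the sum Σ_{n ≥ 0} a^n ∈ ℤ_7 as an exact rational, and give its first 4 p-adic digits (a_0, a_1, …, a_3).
Σ a^n = 1/(1 − a) = 1/1128;  first 4 digits = (1, 0, 5, 3)

v_7(a) = 2 ≥ 1, so the series converges in ℤ_7 to 1/(1 − a) = 1/(1 − (-1127)) = 1/1128. Expand this rational in ℤ_7: compute digits iteratively via d_i = x_i mod 7, x_{i+1} = (x_i − d_i)/7. The first 4 digits are (1, 0, 5, 3).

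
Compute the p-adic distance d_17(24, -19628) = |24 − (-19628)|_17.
d_17(24, -19628) = 1/4913

Step 1 — x − y = 24 − (-19628) = 19652. Step 2 — v_17(19652) = 3 (factor: 19652 = (17^3 · 4); the sign does not affect v_p). Step 3 — |x − y|_17 = 17^{-3} = 1/4913.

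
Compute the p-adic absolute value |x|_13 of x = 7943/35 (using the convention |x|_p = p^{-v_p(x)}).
|7943/35|_13 = 1/169

Step 1 — compute v_13(x) by factoring powers of 13 out of the numerator and denominator: v_13(7943/35) = 2. Step 2 — apply |x|_p = p^{-v_p(x)} = 13^{-2} = 1/169.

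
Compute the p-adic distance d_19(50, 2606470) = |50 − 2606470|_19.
d_19(50, 2606470) = 1/130321

Step 1 — x − y = 50 − 2606470 = -2606420. Step 2 — v_19(-2606420) = 4 (factor: -2606420 = −(19^4 · 20); the sign does not affect v_p). Step 3 — |x − y|_19 = 19^{-4} = 1/130321.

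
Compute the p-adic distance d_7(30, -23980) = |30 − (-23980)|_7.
d_7(30, -23980) = 1/2401

Step 1 — x − y = 30 − (-23980) = 24010. Step 2 — v_7(24010) = 4 (factor: 24010 = (7^4 · 10); the sign does not affect v_p). Step 3 — |x − y|_7 = 7^{-4} = 1/2401.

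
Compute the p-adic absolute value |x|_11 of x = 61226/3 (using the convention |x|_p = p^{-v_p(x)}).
|61226/3|_11 = 1/1331

Step 1 — compute v_11(x) by factoring powers of 11 out of the numerator and denominator: v_11(61226/3) = 3. Step 2 — apply |x|_p = p^{-v_p(x)} = 11^{-3} = 1/1331.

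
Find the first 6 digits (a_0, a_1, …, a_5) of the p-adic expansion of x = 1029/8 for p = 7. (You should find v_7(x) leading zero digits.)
(a_0, …, a_5) = (0, 0, 0, 3, 4, 2)

v_7(1029/8) = 3, so a_0 = ... = a_2 = 0. Factor out: x = 7^3 · u with u = 3/8 a unit in ℤ_7. Expand u iteratively via a_{v+i} = u_i mod 7, u_{i+1} = (u_i − a_{v+i})/7:
  u_0 = 3/8;  a_3 = 3;  u_1 = (u_0 − 3)/7 = -3/8
  u_1 = -3/8;  a_4 = 4;  u_2 = (u_1 − 4)/7 = -5/8
  u_2 = -5/8;  a_5 = 2;  u_3 = (u_2 − 2)/7 = -3/8
Digits: (0, 0, 0, 3, 4, 2).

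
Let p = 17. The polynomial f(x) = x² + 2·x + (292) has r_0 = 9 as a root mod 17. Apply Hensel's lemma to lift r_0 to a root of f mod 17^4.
r_3 = 78294 (mod 83521)

Hensel: r_{i+1} = r_i − f(r_i)·(f′(r_i))^{-1} mod 17^{i+2}, f′(x) = 2x + 2. Iterate:
  r_0 = 9 (mod 17)
  r_1 = 264 (mod 289)
  r_2 = 4599 (mod 4913)
  r_3 = 78294 (mod 83521)
Final: r = 78294 satisfies f(r) ≡ 0 mod 17^4.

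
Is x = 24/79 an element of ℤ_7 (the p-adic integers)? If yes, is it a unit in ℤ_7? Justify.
x ∈ ℤ_7^× (unit); v_7(x) = 0

ℤ_7 = {x ∈ ℚ_7 : v_7(x) ≥ 0} and ℤ_7^× = {x ∈ ℤ_7 : v_7(x) = 0}. Here v_7(24/79) = v_7(num) − v_7(den) = 0; compare against these criteria.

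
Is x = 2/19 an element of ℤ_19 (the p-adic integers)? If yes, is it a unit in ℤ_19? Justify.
x ∉ ℤ_19 (v_19(x) = -1 < 0)

ℤ_19 = {x ∈ ℚ_19 : v_19(x) ≥ 0} and ℤ_19^× = {x ∈ ℤ_19 : v_19(x) = 0}. Here v_19(2/19) = v_19(num) − v_19(den) = -1; compare against these criteria.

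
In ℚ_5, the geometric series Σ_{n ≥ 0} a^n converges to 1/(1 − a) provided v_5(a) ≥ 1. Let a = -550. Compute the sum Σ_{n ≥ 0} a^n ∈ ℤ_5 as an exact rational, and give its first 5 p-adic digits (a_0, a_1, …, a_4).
Σ a^n = 1/(1 − a) = 1/551;  first 5 digits = (1, 0, 3, 0, 3)

v_5(a) = 2 ≥ 1, so the series converges in ℤ_5 to 1/(1 − a) = 1/(1 − (-550)) = 1/551. Expand this rational in ℤ_5: compute digits iteratively via d_i = x_i mod 5, x_{i+1} = (x_i − d_i)/5. The first 5 digits are (1, 0, 3, 0, 3).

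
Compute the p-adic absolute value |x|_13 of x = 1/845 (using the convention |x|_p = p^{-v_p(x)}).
|1/845|_13 = 169

Step 1 — compute v_13(x) by factoring powers of 13 out of the numerator and denominator: v_13(1/845) = -2. Step 2 — apply |x|_p = p^{-v_p(x)} = 13^{2} = 169.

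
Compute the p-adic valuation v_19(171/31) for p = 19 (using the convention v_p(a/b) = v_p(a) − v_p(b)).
v_19(171/31) = 1

Factor powers of 19 from the numerator and denominator of the reduced fraction: 171 = 19^1 · 9 and 31 = 19^0 · 31. Apply v_p(a/b) = v_p(a) − v_p(b): v_19(171/31) = 1 − 0 = 1.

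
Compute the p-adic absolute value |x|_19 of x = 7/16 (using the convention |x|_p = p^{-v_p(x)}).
|7/16|_19 = 1

Step 1 — compute v_19(x) by factoring powers of 19 out of the numerator and denominator: v_19(7/16) = 0. Step 2 — apply |x|_p = p^{-v_p(x)} = 19^{0} = 1.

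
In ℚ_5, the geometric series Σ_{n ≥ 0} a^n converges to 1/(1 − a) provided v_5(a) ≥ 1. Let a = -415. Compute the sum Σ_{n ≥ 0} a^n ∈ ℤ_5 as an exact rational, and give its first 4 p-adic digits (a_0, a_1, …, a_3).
Σ a^n = 1/(1 − a) = 1/416;  first 4 digits = (1, 2, 2, 2)

v_5(a) = 1 ≥ 1, so the series converges in ℤ_5 to 1/(1 − a) = 1/(1 − (-415)) = 1/416. Expand this rational in ℤ_5: compute digits iteratively via d_i = x_i mod 5, x_{i+1} = (x_i − d_i)/5. The first 4 digits are (1, 2, 2, 2).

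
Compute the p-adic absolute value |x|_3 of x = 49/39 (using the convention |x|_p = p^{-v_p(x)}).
|49/39|_3 = 3

Step 1 — compute v_3(x) by factoring powers of 3 out of the numerator and denominator: v_3(49/39) = -1. Step 2 — apply |x|_p = p^{-v_p(x)} = 3^{1} = 3.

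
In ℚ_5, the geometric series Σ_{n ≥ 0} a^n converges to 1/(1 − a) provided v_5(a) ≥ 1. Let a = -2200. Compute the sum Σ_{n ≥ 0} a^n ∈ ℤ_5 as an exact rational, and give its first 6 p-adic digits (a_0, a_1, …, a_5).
Σ a^n = 1/(1 − a) = 1/2201;  first 6 digits = (1, 0, 2, 2, 0, 3)

v_5(a) = 2 ≥ 1, so the series converges in ℤ_5 to 1/(1 − a) = 1/(1 − (-2200)) = 1/2201. Expand this rational in ℤ_5: compute digits iteratively via d_i = x_i mod 5, x_{i+1} = (x_i − d_i)/5. The first 6 digits are (1, 0, 2, 2, 0, 3).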